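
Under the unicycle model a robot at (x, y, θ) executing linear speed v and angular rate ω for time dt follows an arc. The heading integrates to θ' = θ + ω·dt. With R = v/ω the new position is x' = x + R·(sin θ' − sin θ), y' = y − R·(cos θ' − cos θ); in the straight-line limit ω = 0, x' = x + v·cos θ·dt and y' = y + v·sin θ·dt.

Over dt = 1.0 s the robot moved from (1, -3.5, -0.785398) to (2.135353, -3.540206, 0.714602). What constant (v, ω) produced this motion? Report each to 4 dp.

Δθ = 0.714602 − -0.785398 = 1.500000
ω = Δθ/dt = 1.500000/1.0 = 1.5000
R = Δx/(sin θ' − sin θ) = 0.8333
v = R·ω = 0.8333·1.5000 = 1.2500

v = 1.2500, ω = 1.5000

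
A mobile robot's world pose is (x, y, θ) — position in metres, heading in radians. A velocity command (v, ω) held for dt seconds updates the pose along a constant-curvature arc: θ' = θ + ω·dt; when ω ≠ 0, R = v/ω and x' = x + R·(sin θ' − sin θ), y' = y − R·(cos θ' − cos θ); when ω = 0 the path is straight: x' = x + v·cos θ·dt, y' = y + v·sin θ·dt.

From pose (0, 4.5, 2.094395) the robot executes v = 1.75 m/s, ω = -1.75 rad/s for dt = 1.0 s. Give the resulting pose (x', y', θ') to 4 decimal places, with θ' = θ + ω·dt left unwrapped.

θ' = 2.0944 + -1.75·1.0 = 0.3444
R = v/ω = 1.75/-1.75 = -1.0000
x' = 0 + -1.0000·(sin 0.3444 − sin 2.0944) = 0.5284
y' = 4.5 − -1.0000·(cos 0.3444 − cos 2.0944) = 5.9413

(0.5284, 5.9413, 0.3444)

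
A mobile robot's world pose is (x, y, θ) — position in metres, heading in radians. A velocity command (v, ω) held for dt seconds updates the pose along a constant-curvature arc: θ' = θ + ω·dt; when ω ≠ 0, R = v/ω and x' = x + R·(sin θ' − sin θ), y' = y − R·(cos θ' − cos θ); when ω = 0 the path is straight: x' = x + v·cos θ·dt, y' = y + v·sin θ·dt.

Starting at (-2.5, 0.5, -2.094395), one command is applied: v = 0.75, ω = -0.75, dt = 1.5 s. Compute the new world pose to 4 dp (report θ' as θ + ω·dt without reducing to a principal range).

θ' = -2.0944 + -0.75·1.5 = -3.2194
R = v/ω = 0.75/-0.75 = -1.0000
x' = -2.5 + -1.0000·(sin -3.2194 − sin -2.0944) = -3.4437
y' = 0.5 − -1.0000·(cos -3.2194 − cos -2.0944) = 0.0030

(-3.4437, 0.0030, -3.2194)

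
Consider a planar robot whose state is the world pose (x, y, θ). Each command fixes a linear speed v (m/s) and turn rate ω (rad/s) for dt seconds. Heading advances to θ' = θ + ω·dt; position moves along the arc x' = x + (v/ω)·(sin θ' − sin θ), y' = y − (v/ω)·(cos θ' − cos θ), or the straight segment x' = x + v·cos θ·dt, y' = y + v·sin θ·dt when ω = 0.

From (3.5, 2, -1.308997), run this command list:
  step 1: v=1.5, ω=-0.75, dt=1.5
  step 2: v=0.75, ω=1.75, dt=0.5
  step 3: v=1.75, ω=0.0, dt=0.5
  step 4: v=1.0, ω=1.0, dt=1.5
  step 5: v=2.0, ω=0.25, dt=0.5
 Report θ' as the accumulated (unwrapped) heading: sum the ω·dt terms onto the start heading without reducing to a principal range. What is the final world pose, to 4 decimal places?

(4.6688, -2.2261, 0.0660)

step 1: θ'=-2.4340 (R=-2.0000) → pose (2.8682, -0.0375, -2.4340)
step 2: θ'=-1.5590 (R=0.4286) → pose (2.7182, -0.3682, -1.5590)
step 3: θ'=-1.5590 (straight) → pose (2.7285, -1.2432, -1.5590)
step 4: θ'=-0.0590 (R=1.0000) → pose (3.6695, -2.2296, -0.0590)
step 5: θ'=0.0660 (R=8.0000) → pose (4.6688, -2.2261, 0.0660)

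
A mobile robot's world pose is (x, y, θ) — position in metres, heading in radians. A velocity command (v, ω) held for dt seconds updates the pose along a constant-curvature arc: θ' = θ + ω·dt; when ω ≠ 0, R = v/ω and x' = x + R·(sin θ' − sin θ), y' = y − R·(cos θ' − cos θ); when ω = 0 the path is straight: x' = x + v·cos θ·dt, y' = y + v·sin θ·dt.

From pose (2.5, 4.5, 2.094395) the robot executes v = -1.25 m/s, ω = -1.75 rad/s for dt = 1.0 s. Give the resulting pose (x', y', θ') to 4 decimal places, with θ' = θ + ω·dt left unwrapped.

θ' = 2.0944 + -1.75·1.0 = 0.3444
R = v/ω = -1.25/-1.75 = 0.7143
x' = 2.5 + 0.7143·(sin 0.3444 − sin 2.0944) = 2.1226
y' = 4.5 − 0.7143·(cos 0.3444 − cos 2.0944) = 3.4705

(2.1226, 3.4705, 0.3444)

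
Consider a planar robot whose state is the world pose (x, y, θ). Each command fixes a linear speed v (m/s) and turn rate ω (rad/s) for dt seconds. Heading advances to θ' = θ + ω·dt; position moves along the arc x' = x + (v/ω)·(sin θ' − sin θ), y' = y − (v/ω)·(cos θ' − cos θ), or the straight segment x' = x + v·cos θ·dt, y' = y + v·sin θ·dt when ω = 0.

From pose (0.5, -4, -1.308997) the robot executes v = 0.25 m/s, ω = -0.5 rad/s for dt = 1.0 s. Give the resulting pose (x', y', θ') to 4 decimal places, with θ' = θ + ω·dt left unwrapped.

(0.5029, -4.2474, -1.8090)

θ' = -1.3090 + -0.5·1.0 = -1.8090
R = v/ω = 0.25/-0.5 = -0.5000
x' = 0.5 + -0.5000·(sin -1.8090 − sin -1.3090) = 0.5029
y' = -4 − -0.5000·(cos -1.8090 − cos -1.3090) = -4.2474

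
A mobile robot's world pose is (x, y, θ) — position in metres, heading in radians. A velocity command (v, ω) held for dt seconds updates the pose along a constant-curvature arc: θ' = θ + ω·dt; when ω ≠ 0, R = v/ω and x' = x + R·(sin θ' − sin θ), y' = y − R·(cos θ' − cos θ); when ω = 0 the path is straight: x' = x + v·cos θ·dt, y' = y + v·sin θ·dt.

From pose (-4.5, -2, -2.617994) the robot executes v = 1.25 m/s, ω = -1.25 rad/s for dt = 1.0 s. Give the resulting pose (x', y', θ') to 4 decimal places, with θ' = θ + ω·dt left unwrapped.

(-5.6642, -1.8815, -3.8680)

θ' = -2.6180 + -1.25·1.0 = -3.8680
R = v/ω = 1.25/-1.25 = -1.0000
x' = -4.5 + -1.0000·(sin -3.8680 − sin -2.6180) = -5.6642
y' = -2 − -1.0000·(cos -3.8680 − cos -2.6180) = -1.8815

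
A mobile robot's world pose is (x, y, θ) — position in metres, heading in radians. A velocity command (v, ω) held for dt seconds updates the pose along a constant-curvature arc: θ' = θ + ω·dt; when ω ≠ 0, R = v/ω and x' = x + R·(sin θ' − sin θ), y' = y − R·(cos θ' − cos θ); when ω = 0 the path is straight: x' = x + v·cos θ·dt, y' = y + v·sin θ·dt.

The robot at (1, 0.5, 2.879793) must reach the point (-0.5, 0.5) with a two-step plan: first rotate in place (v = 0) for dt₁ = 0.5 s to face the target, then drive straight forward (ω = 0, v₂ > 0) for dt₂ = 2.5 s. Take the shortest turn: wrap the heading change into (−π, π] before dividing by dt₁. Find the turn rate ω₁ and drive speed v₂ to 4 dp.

heading to target = atan2(0.5−0.5, -0.5−1) = 3.1416
Δθ = wrap(3.1416 − 2.8798) = 0.2618; ω₁ = Δθ/dt₁ = 0.5236
distance = √((-0.5−1)² + (0.5−0.5)²) = 1.5000; v₂ = distance/dt₂ = 0.6000

ω₁ = 0.5236, v₂ = 0.6000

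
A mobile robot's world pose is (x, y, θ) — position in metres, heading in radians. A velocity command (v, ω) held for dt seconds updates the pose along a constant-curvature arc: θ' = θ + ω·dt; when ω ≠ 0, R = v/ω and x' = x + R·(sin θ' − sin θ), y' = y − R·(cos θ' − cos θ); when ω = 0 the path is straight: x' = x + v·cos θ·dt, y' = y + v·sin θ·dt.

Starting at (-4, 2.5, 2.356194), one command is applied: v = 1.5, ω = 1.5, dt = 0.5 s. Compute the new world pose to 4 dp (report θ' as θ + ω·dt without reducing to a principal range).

θ' = 2.3562 + 1.5·0.5 = 3.1062
R = v/ω = 1.5/1.5 = 1.0000
x' = -4 + 1.0000·(sin 3.1062 − sin 2.3562) = -4.6717
y' = 2.5 − 1.0000·(cos 3.1062 − cos 2.3562) = 2.7923

(-4.6717, 2.7923, 3.1062)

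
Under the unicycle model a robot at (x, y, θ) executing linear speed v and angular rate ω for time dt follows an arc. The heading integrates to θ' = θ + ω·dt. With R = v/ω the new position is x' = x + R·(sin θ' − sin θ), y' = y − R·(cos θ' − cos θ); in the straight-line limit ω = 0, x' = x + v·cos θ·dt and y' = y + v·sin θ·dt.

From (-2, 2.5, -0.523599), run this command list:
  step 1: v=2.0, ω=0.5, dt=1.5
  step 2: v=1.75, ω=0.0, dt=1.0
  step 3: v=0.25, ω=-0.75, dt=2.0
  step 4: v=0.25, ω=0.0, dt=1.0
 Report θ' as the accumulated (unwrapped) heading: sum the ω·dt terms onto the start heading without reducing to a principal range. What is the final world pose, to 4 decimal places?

(3.0700, 1.9928, -1.2736)

step 1: θ'=0.2264 (R=4.0000) → pose (0.8979, 2.0662, 0.2264)
step 2: θ'=0.2264 (straight) → pose (2.6032, 2.4590, 0.2264)
step 3: θ'=-1.2736 (R=-0.3333) → pose (2.9968, 2.2318, -1.2736)
step 4: θ'=-1.2736 (straight) → pose (3.0700, 1.9928, -1.2736)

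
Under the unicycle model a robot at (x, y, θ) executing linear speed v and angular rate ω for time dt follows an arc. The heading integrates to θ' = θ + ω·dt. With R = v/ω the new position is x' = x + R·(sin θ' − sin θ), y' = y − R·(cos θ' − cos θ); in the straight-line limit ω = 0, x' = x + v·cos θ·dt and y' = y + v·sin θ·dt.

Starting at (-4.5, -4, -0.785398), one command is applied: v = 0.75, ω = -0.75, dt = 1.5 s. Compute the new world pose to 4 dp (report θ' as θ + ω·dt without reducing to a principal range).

(-4.2642, -5.0402, -1.9104)

θ' = -0.7854 + -0.75·1.5 = -1.9104
R = v/ω = 0.75/-0.75 = -1.0000
x' = -4.5 + -1.0000·(sin -1.9104 − sin -0.7854) = -4.2642
y' = -4 − -1.0000·(cos -1.9104 − cos -0.7854) = -5.0402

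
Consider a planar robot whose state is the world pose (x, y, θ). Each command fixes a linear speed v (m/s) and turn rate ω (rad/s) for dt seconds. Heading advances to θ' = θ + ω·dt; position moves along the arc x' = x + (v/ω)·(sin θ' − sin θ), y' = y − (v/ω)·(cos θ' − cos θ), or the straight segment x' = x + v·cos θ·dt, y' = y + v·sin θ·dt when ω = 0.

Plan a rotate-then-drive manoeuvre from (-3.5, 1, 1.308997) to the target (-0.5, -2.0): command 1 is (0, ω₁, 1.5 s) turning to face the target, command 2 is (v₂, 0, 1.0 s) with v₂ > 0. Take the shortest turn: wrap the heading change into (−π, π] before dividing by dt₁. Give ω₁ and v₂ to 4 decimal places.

ω₁ = -1.3963, v₂ = 4.2426

heading to target = atan2(-2−1, -0.5−-3.5) = -0.7854
Δθ = wrap(-0.7854 − 1.3090) = -2.0944; ω₁ = Δθ/dt₁ = -1.3963
distance = √((-0.5−-3.5)² + (-2−1)²) = 4.2426; v₂ = distance/dt₂ = 4.2426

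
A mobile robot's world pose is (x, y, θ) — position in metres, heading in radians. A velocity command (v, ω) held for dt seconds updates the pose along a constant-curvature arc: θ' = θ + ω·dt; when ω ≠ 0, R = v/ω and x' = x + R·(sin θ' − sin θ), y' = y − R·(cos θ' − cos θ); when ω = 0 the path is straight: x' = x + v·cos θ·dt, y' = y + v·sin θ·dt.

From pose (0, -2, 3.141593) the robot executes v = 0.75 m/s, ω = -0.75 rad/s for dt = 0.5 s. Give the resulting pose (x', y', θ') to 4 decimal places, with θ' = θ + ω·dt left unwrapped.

(-0.3663, -1.9305, 2.7666)

θ' = 3.1416 + -0.75·0.5 = 2.7666
R = v/ω = 0.75/-0.75 = -1.0000
x' = 0 + -1.0000·(sin 2.7666 − sin 3.1416) = -0.3663
y' = -2 − -1.0000·(cos 2.7666 − cos 3.1416) = -1.9305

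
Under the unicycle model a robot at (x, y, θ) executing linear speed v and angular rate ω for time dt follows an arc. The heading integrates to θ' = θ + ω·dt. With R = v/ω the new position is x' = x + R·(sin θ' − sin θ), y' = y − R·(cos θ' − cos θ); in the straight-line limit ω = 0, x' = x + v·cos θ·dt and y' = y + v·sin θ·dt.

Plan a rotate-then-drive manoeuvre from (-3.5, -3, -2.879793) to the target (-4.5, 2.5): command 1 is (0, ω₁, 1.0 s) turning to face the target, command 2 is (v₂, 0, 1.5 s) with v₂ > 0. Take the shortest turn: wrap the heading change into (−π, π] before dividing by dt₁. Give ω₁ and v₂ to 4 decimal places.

ω₁ = -1.6527, v₂ = 3.7268

heading to target = atan2(2.5−-3, -4.5−-3.5) = 1.7506
Δθ = wrap(1.7506 − -2.8798) = -1.6527; ω₁ = Δθ/dt₁ = -1.6527
distance = √((-4.5−-3.5)² + (2.5−-3)²) = 5.5902; v₂ = distance/dt₂ = 3.7268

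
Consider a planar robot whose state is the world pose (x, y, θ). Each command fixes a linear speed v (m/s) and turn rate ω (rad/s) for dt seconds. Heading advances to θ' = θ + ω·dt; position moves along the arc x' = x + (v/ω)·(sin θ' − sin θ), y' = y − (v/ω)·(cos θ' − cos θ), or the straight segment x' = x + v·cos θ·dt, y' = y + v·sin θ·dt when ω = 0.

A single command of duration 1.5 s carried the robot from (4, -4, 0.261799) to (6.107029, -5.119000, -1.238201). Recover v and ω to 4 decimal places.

v = 1.7500, ω = -1.0000

Δθ = -1.238201 − 0.261799 = -1.500000
ω = Δθ/dt = -1.500000/1.5 = -1.0000
R = Δx/(sin θ' − sin θ) = -1.7500
v = R·ω = -1.7500·-1.0000 = 1.7500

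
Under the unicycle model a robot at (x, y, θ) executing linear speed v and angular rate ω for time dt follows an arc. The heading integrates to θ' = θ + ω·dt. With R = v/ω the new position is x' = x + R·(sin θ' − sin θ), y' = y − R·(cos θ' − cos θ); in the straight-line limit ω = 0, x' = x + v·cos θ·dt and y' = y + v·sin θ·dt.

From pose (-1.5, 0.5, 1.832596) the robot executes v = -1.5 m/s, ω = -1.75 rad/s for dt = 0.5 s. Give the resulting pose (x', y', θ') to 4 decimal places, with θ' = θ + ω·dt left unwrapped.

θ' = 1.8326 + -1.75·0.5 = 0.9576
R = v/ω = -1.5/-1.75 = 0.8571
x' = -1.5 + 0.8571·(sin 0.9576 − sin 1.8326) = -1.6270
y' = 0.5 − 0.8571·(cos 0.9576 − cos 1.8326) = -0.2151

(-1.6270, -0.2151, 0.9576)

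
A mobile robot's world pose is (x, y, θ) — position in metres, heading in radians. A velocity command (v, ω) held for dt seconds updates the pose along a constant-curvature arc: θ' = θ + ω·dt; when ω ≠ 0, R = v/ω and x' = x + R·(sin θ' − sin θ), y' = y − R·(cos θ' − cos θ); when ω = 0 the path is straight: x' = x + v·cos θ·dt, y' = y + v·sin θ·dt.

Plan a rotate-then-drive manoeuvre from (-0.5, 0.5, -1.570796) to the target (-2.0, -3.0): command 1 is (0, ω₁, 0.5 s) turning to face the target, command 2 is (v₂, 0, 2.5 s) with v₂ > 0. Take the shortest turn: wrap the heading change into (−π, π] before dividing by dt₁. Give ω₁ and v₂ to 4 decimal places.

heading to target = atan2(-3−0.5, -2−-0.5) = -1.9757
Δθ = wrap(-1.9757 − -1.5708) = -0.4049; ω₁ = Δθ/dt₁ = -0.8098
distance = √((-2−-0.5)² + (-3−0.5)²) = 3.8079; v₂ = distance/dt₂ = 1.5232

ω₁ = -0.8098, v₂ = 1.5232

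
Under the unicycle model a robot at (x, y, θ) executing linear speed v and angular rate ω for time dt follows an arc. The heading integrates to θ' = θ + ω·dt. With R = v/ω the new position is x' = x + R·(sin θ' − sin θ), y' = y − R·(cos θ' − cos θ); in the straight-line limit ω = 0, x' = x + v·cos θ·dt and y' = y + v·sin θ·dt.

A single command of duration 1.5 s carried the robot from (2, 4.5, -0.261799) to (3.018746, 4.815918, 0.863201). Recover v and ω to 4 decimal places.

v = 0.7500, ω = 0.7500

Δθ = 0.863201 − -0.261799 = 1.125000
ω = Δθ/dt = 1.125000/1.5 = 0.7500
R = Δx/(sin θ' − sin θ) = 1.0000
v = R·ω = 1.0000·0.7500 = 0.7500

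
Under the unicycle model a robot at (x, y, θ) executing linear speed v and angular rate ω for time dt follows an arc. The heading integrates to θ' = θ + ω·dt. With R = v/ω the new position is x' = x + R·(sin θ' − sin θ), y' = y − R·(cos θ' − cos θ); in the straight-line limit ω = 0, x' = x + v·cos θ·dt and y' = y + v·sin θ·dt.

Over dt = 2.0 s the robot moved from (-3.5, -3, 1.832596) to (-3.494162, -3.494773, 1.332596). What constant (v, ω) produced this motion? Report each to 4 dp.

v = -0.2500, ω = -0.2500

Δθ = 1.332596 − 1.832596 = -0.500000
ω = Δθ/dt = -0.500000/2.0 = -0.2500
R = −Δy/(cos θ' − cos θ) = 1.0000
v = R·ω = 1.0000·-0.2500 = -0.2500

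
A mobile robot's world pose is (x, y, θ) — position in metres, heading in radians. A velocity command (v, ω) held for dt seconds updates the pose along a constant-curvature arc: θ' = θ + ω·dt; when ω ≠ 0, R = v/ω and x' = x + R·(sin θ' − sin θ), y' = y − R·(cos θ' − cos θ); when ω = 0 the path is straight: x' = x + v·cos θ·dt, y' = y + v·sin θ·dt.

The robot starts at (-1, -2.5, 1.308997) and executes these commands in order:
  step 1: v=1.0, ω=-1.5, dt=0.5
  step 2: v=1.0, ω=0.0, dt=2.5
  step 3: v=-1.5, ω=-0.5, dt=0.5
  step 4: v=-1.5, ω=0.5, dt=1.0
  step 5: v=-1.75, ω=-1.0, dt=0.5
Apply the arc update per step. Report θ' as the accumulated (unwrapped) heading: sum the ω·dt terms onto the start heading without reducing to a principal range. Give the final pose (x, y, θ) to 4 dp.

step 1: θ'=0.5590 (R=-0.6667) → pose (-0.7096, -2.1074, 0.5590)
step 2: θ'=0.5590 (straight) → pose (1.4099, -0.7815, 0.5590)
step 3: θ'=0.3090 (R=3.0000) → pose (0.7312, -1.0961, 0.3090)
step 4: θ'=0.8090 (R=-3.0000) → pose (-0.5273, -1.8833, 0.8090)
step 5: θ'=0.3090 (R=1.7500) → pose (-1.2614, -2.3425, 0.3090)

(-1.2614, -2.3425, 0.3090)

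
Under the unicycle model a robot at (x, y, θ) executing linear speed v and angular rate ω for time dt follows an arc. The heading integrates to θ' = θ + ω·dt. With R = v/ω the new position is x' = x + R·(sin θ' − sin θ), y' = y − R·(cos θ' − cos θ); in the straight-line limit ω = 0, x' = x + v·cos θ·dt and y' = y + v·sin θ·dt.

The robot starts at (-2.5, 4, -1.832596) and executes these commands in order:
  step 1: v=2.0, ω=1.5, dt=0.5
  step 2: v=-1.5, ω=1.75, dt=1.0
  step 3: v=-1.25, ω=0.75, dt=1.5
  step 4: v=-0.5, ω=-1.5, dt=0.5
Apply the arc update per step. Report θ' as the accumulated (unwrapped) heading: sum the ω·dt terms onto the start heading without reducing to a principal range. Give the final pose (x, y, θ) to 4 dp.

step 1: θ'=-1.0826 (R=1.3333) → pose (-2.3897, 3.0295, -1.0826)
step 2: θ'=0.6674 (R=-0.8571) → pose (-3.6772, 3.3007, 0.6674)
step 3: θ'=1.7924 (R=-1.6667) → pose (-4.2715, 1.6253, 1.7924)
step 4: θ'=1.0424 (R=0.3333) → pose (-4.3088, 1.3840, 1.0424)

(-4.3088, 1.3840, 1.0424)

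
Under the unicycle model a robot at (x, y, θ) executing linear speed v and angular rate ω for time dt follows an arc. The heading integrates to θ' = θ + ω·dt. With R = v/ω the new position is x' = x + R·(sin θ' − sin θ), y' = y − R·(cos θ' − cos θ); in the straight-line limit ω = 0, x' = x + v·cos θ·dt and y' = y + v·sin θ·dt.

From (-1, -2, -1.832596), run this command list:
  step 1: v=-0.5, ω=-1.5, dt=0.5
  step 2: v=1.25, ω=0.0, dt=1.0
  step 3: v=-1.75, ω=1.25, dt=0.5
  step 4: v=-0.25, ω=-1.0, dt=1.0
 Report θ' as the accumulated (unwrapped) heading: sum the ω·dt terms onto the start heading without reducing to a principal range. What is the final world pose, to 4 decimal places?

step 1: θ'=-2.5826 (R=0.3333) → pose (-0.8548, -1.8037, -2.5826)
step 2: θ'=-2.5826 (straight) → pose (-1.9145, -2.4666, -2.5826)
step 3: θ'=-1.9576 (R=-1.4000) → pose (-1.3604, -1.8078, -1.9576)
step 4: θ'=-2.9576 (R=0.2500) → pose (-1.1746, -1.6563, -2.9576)

(-1.1746, -1.6563, -2.9576)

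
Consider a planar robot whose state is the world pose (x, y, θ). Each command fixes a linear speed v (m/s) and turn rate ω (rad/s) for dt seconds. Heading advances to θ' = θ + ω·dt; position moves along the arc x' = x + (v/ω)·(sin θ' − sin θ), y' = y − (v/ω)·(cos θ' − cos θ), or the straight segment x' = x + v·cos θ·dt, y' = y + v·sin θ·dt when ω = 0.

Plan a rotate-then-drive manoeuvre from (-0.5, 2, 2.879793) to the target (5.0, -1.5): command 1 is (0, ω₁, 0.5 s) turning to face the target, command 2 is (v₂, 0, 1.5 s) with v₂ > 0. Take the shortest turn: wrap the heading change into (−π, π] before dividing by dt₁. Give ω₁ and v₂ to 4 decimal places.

heading to target = atan2(-1.5−2, 5−-0.5) = -0.5667
Δθ = wrap(-0.5667 − 2.8798) = 2.8367; ω₁ = Δθ/dt₁ = 5.6733
distance = √((5−-0.5)² + (-1.5−2)²) = 6.5192; v₂ = distance/dt₂ = 4.3461

ω₁ = 5.6733, v₂ = 4.3461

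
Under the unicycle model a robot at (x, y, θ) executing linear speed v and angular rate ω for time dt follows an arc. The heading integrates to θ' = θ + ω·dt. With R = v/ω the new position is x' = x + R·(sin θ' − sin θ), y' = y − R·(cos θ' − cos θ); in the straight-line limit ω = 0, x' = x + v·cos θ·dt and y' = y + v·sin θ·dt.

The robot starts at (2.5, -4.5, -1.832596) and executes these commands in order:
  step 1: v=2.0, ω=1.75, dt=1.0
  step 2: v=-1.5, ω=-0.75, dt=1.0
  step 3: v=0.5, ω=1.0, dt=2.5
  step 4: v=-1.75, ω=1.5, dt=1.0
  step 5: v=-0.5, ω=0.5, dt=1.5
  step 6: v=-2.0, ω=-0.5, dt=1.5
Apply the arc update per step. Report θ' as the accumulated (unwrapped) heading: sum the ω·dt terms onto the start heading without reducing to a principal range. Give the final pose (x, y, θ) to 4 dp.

step 1: θ'=-0.0826 (R=1.1429) → pose (3.5096, -5.9348, -0.0826)
step 2: θ'=-0.8326 (R=2.0000) → pose (2.1953, -5.2875, -0.8326)
step 3: θ'=1.6674 (R=0.5000) → pose (3.0628, -4.9028, 1.6674)
step 4: θ'=3.1674 (R=-1.1667) → pose (4.2541, -5.9565, 3.1674)
step 5: θ'=3.9174 (R=-1.0000) → pose (4.9286, -5.6707, 3.9174)
step 6: θ'=3.1674 (R=4.0000) → pose (7.6266, -4.5275, 3.1674)

(7.6266, -4.5275, 3.1674)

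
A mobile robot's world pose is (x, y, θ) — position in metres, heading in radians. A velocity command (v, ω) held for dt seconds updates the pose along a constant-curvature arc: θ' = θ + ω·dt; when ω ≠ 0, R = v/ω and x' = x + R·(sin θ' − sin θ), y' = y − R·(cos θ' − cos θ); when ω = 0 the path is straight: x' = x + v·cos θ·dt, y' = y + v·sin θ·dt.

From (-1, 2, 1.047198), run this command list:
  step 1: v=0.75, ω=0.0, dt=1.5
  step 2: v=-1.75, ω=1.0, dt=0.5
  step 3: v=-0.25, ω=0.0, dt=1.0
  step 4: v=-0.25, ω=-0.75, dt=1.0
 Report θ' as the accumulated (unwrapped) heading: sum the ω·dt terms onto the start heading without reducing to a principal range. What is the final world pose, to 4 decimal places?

(-0.7721, 1.6656, 0.7972)

step 1: θ'=1.0472 (straight) → pose (-0.4375, 2.9743, 1.0472)
step 2: θ'=1.5472 (R=-1.7500) → pose (-0.6715, 2.1406, 1.5472)
step 3: θ'=1.5472 (straight) → pose (-0.6774, 1.8906, 1.5472)
step 4: θ'=0.7972 (R=0.3333) → pose (-0.7721, 1.6656, 0.7972)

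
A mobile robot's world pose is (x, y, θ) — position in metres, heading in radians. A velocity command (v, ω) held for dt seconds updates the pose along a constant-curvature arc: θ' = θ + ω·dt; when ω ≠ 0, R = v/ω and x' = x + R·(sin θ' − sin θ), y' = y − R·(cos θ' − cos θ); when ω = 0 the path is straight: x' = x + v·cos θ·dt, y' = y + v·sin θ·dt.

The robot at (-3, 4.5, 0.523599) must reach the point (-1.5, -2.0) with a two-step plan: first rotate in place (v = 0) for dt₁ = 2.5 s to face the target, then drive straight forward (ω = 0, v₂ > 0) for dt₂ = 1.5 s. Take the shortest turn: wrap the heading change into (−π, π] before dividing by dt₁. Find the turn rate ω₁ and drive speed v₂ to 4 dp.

ω₁ = -0.7470, v₂ = 4.4472

heading to target = atan2(-2−4.5, -1.5−-3) = -1.3440
Δθ = wrap(-1.3440 − 0.5236) = -1.8676; ω₁ = Δθ/dt₁ = -0.7470
distance = √((-1.5−-3)² + (-2−4.5)²) = 6.6708; v₂ = distance/dt₂ = 4.4472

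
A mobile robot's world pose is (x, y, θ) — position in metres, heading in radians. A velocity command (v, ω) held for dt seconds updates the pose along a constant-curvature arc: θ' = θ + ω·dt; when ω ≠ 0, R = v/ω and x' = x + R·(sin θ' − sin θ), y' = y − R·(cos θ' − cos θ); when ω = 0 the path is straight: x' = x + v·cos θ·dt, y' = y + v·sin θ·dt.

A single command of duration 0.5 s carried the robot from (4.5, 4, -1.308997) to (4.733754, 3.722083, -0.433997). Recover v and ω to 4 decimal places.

v = 0.7500, ω = 1.7500

Δθ = -0.433997 − -1.308997 = 0.875000
ω = Δθ/dt = 0.875000/0.5 = 1.7500
R = −Δy/(cos θ' − cos θ) = 0.4286
v = R·ω = 0.4286·1.7500 = 0.7500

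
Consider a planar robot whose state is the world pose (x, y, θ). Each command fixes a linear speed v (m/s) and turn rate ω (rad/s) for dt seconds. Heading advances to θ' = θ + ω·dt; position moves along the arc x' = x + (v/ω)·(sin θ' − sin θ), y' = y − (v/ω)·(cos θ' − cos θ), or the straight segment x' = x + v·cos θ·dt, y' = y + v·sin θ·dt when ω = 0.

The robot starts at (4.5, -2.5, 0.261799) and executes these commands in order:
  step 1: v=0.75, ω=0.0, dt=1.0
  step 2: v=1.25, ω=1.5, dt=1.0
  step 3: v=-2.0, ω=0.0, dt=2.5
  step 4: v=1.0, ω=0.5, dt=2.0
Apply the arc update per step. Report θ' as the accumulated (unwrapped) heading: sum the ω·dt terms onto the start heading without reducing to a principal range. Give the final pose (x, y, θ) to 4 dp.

step 1: θ'=0.2618 (straight) → pose (5.2244, -2.3059, 0.2618)
step 2: θ'=1.7618 (R=0.8333) → pose (5.8269, -1.3427, 1.7618)
step 3: θ'=1.7618 (straight) → pose (6.7762, -6.2518, 1.7618)
step 4: θ'=2.7618 (R=2.0000) → pose (5.5540, -4.7740, 2.7618)

(5.5540, -4.7740, 2.7618)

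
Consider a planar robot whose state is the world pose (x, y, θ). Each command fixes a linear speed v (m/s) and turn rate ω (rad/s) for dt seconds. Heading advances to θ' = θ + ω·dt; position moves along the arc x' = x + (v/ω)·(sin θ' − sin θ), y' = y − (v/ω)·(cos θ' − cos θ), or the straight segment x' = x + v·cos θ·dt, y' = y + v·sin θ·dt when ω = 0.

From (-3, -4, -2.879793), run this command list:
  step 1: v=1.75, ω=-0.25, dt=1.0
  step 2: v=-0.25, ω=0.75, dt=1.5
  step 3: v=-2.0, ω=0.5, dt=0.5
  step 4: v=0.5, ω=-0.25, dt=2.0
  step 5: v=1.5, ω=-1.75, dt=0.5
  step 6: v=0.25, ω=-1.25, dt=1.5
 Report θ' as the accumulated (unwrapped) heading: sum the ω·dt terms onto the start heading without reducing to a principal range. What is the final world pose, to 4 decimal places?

step 1: θ'=-3.1298 (R=-7.0000) → pose (-4.7291, -4.2380, -3.1298)
step 2: θ'=-2.0048 (R=-0.3333) → pose (-4.4306, -4.0449, -2.0048)
step 3: θ'=-1.7548 (R=-4.0000) → pose (-4.1273, -3.0947, -1.7548)
step 4: θ'=-2.2548 (R=-2.0000) → pose (-4.5435, -3.9926, -2.2548)
step 5: θ'=-3.1298 (R=-0.8571) → pose (-5.1977, -4.3081, -3.1298)
step 6: θ'=-5.0048 (R=-0.2000) → pose (-5.3916, -4.0504, -5.0048)

(-5.3916, -4.0504, -5.0048)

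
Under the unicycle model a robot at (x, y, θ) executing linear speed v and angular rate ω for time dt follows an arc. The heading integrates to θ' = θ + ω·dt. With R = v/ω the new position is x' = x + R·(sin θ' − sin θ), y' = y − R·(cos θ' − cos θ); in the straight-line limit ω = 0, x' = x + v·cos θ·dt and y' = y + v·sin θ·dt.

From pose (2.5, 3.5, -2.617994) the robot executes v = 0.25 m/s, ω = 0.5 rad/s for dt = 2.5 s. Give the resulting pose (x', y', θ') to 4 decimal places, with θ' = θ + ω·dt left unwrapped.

θ' = -2.6180 + 0.5·2.5 = -1.3680
R = v/ω = 0.25/0.5 = 0.5000
x' = 2.5 + 0.5000·(sin -1.3680 − sin -2.6180) = 2.2602
y' = 3.5 − 0.5000·(cos -1.3680 − cos -2.6180) = 2.9663

(2.2602, 2.9663, -1.3680)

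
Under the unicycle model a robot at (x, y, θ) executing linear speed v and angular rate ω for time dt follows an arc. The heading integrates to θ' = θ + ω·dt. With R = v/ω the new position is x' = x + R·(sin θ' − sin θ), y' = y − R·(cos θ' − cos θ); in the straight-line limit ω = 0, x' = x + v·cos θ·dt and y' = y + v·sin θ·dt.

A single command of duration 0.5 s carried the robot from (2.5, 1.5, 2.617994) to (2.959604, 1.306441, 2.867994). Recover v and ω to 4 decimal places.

v = -1.0000, ω = 0.5000

Δθ = 2.867994 − 2.617994 = 0.250000
ω = Δθ/dt = 0.250000/0.5 = 0.5000
R = Δx/(sin θ' − sin θ) = -2.0000
v = R·ω = -2.0000·0.5000 = -1.0000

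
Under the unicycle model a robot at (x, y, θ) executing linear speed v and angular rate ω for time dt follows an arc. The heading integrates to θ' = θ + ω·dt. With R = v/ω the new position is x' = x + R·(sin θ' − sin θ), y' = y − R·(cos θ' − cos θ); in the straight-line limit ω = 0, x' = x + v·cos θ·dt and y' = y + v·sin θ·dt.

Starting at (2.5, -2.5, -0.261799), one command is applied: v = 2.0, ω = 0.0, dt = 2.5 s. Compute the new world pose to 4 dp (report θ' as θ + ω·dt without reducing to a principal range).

(7.3296, -3.7941, -0.2618)

θ' = -0.2618 + 0.0·2.5 = -0.2618
ω = 0 → straight: x' = 2.5 + 2.0·cos(-0.2618)·2.5 = 7.3296
y' = -2.5 + 2.0·sin(-0.2618)·2.5 = -3.7941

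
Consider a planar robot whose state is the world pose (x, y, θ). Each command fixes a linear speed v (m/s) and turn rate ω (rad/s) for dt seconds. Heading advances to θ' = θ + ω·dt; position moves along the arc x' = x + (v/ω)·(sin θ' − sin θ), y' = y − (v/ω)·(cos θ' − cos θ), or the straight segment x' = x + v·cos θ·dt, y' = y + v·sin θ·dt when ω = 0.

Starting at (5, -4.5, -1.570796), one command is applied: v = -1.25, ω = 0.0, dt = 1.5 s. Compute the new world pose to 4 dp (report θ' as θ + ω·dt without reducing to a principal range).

(5.0000, -2.6250, -1.5708)

θ' = -1.5708 + 0.0·1.5 = -1.5708
ω = 0 → straight: x' = 5 + -1.25·cos(-1.5708)·1.5 = 5.0000
y' = -4.5 + -1.25·sin(-1.5708)·1.5 = -2.6250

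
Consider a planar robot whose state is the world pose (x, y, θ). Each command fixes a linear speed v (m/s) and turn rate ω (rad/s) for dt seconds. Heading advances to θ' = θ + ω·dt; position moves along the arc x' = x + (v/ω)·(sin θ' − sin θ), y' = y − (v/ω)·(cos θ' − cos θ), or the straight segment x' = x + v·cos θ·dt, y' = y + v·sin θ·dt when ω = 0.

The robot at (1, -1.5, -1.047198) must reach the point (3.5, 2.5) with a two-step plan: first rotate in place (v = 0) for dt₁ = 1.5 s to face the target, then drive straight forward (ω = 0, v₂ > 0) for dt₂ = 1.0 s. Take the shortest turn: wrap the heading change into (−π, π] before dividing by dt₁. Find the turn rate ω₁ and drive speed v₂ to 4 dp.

heading to target = atan2(2.5−-1.5, 3.5−1) = 1.0122
Δθ = wrap(1.0122 − -1.0472) = 2.0594; ω₁ = Δθ/dt₁ = 1.3729
distance = √((3.5−1)² + (2.5−-1.5)²) = 4.7170; v₂ = distance/dt₂ = 4.7170

ω₁ = 1.3729, v₂ = 4.7170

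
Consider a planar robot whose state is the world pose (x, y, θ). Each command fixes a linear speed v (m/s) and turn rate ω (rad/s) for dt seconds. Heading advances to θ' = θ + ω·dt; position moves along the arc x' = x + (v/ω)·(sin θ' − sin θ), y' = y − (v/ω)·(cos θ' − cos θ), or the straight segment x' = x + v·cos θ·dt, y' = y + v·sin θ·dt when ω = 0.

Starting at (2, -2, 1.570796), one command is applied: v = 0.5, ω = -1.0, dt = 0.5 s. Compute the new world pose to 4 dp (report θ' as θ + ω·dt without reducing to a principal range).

(2.0612, -1.7603, 1.0708)

θ' = 1.5708 + -1.0·0.5 = 1.0708
R = v/ω = 0.5/-1.0 = -0.5000
x' = 2 + -0.5000·(sin 1.0708 − sin 1.5708) = 2.0612
y' = -2 − -0.5000·(cos 1.0708 − cos 1.5708) = -1.7603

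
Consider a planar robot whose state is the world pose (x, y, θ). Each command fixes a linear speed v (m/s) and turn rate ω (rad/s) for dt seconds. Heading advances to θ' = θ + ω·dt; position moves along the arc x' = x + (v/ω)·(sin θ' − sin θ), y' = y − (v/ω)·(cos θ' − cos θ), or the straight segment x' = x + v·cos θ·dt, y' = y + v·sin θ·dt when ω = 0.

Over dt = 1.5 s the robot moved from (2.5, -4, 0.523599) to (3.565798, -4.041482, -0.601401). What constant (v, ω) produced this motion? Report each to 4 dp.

Δθ = -0.601401 − 0.523599 = -1.125000
ω = Δθ/dt = -1.125000/1.5 = -0.7500
R = Δx/(sin θ' − sin θ) = -1.0000
v = R·ω = -1.0000·-0.7500 = 0.7500

v = 0.7500, ω = -0.7500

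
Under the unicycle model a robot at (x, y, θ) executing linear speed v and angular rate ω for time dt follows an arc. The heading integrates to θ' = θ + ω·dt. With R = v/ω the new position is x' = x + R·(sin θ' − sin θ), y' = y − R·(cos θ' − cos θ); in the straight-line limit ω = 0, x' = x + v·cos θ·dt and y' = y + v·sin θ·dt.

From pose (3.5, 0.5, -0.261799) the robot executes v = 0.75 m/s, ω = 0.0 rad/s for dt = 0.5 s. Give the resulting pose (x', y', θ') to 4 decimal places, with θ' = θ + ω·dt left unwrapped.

(3.8622, 0.4029, -0.2618)

θ' = -0.2618 + 0.0·0.5 = -0.2618
ω = 0 → straight: x' = 3.5 + 0.75·cos(-0.2618)·0.5 = 3.8622
y' = 0.5 + 0.75·sin(-0.2618)·0.5 = 0.4029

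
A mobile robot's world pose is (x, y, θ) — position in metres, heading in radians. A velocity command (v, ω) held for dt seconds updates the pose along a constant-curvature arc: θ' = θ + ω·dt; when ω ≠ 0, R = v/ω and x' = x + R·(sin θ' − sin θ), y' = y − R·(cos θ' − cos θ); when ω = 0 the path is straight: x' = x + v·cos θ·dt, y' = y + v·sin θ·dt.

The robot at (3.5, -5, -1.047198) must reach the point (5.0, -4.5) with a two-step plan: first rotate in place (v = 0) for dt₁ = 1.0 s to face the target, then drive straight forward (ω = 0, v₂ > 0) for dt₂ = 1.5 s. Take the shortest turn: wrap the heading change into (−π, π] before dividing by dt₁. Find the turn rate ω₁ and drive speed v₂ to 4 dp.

heading to target = atan2(-4.5−-5, 5−3.5) = 0.3218
Δθ = wrap(0.3218 − -1.0472) = 1.3689; ω₁ = Δθ/dt₁ = 1.3689
distance = √((5−3.5)² + (-4.5−-5)²) = 1.5811; v₂ = distance/dt₂ = 1.0541

ω₁ = 1.3689, v₂ = 1.0541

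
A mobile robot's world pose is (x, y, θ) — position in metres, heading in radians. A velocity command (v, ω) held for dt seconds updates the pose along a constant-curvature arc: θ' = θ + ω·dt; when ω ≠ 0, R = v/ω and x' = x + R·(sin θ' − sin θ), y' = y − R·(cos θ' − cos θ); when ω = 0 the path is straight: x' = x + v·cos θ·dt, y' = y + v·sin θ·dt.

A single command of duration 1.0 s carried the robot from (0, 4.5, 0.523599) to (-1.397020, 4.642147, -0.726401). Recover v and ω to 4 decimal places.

v = -1.5000, ω = -1.2500

Δθ = -0.726401 − 0.523599 = -1.250000
ω = Δθ/dt = -1.250000/1.0 = -1.2500
R = Δx/(sin θ' − sin θ) = 1.2000
v = R·ω = 1.2000·-1.2500 = -1.5000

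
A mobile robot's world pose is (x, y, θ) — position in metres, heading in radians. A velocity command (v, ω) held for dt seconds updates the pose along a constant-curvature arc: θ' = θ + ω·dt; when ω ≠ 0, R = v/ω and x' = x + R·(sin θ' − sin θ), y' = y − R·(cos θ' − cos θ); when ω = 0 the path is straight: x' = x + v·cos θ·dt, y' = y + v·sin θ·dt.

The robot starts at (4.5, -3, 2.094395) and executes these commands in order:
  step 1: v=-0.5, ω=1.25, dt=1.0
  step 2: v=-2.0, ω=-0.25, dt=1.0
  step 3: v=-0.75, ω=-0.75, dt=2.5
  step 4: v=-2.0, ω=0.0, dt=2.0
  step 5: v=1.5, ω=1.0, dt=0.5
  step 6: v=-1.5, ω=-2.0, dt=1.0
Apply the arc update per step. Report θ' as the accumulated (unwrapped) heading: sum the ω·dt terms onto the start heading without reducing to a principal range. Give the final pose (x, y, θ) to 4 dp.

step 1: θ'=3.3444 (R=-0.4000) → pose (4.9270, -3.1918, 3.3444)
step 2: θ'=3.0944 (R=8.0000) → pose (6.9157, -3.0368, 3.0944)
step 3: θ'=1.2194 (R=1.0000) → pose (7.8074, -4.3799, 1.2194)
step 4: θ'=1.2194 (straight) → pose (6.4306, -8.1354, 1.2194)
step 5: θ'=1.7194 (R=1.5000) → pose (6.5057, -7.3970, 1.7194)
step 6: θ'=-0.2806 (R=0.7500) → pose (5.5563, -8.2287, -0.2806)

(5.5563, -8.2287, -0.2806)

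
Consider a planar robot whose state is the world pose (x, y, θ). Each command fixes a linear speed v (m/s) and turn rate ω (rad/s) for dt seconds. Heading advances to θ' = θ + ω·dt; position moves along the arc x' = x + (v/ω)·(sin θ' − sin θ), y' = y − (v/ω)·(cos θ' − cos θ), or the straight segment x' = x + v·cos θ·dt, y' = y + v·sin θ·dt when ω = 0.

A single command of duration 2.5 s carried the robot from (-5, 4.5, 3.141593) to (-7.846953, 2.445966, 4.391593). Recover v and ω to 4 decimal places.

Δθ = 4.391593 − 3.141593 = 1.250000
ω = Δθ/dt = 1.250000/2.5 = 0.5000
R = Δx/(sin θ' − sin θ) = 3.0000
v = R·ω = 3.0000·0.5000 = 1.5000

v = 1.5000, ω = 0.5000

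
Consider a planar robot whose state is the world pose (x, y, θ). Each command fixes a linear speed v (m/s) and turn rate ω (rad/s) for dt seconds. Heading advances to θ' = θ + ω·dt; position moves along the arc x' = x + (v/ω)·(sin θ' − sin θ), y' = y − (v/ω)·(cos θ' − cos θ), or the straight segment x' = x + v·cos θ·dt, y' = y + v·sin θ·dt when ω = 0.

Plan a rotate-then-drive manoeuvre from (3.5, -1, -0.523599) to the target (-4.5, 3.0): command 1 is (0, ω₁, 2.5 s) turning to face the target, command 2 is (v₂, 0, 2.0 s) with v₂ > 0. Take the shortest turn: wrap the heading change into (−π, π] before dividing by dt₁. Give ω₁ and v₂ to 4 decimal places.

ω₁ = -1.2327, v₂ = 4.4721

heading to target = atan2(3−-1, -4.5−3.5) = 2.6779
Δθ = wrap(2.6779 − -0.5236) = -3.0816; ω₁ = Δθ/dt₁ = -1.2327
distance = √((-4.5−3.5)² + (3−-1)²) = 8.9443; v₂ = distance/dt₂ = 4.4721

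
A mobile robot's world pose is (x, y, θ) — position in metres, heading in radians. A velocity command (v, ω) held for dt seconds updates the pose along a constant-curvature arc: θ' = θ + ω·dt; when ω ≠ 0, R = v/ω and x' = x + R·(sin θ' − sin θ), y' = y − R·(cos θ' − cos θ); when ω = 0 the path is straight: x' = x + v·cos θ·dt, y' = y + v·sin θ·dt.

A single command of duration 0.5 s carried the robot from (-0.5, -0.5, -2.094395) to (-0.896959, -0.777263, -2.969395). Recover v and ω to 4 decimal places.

Δθ = -2.969395 − -2.094395 = -0.875000
ω = Δθ/dt = -0.875000/0.5 = -1.7500
R = Δx/(sin θ' − sin θ) = -0.5714
v = R·ω = -0.5714·-1.7500 = 1.0000

v = 1.0000, ω = -1.7500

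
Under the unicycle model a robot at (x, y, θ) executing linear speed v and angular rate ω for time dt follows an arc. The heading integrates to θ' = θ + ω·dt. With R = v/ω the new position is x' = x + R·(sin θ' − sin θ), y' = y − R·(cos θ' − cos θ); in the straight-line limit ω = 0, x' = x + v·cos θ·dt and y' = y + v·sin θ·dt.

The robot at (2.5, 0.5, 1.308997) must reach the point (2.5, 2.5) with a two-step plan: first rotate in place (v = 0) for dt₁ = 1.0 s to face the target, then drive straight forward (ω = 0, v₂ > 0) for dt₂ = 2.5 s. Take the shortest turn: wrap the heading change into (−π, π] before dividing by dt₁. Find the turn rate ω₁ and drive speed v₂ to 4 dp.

ω₁ = 0.2618, v₂ = 0.8000

heading to target = atan2(2.5−0.5, 2.5−2.5) = 1.5708
Δθ = wrap(1.5708 − 1.3090) = 0.2618; ω₁ = Δθ/dt₁ = 0.2618
distance = √((2.5−2.5)² + (2.5−0.5)²) = 2.0000; v₂ = distance/dt₂ = 0.8000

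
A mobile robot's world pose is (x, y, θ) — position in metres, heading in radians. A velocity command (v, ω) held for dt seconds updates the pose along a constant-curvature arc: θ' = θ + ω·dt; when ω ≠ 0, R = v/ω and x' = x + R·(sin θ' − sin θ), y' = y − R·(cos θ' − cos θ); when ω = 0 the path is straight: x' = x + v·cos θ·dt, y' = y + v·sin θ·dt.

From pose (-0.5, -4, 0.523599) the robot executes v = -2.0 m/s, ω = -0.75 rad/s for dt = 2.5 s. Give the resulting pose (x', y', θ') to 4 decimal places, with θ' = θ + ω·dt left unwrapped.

(-4.4361, -2.2710, -1.3514)

θ' = 0.5236 + -0.75·2.5 = -1.3514
R = v/ω = -2.0/-0.75 = 2.6667
x' = -0.5 + 2.6667·(sin -1.3514 − sin 0.5236) = -4.4361
y' = -4 − 2.6667·(cos -1.3514 − cos 0.5236) = -2.2710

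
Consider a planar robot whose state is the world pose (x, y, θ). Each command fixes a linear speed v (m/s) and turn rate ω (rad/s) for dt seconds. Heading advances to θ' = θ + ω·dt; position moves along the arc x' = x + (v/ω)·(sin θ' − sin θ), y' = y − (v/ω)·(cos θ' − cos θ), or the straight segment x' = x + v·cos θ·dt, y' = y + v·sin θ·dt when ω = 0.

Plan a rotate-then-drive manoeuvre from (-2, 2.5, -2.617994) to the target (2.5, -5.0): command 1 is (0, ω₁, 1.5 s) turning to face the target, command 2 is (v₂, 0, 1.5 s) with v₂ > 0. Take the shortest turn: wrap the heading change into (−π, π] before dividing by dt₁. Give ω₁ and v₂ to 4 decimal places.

heading to target = atan2(-5−2.5, 2.5−-2) = -1.0304
Δθ = wrap(-1.0304 − -2.6180) = 1.5876; ω₁ = Δθ/dt₁ = 1.0584
distance = √((2.5−-2)² + (-5−2.5)²) = 8.7464; v₂ = distance/dt₂ = 5.8310

ω₁ = 1.0584, v₂ = 5.8310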